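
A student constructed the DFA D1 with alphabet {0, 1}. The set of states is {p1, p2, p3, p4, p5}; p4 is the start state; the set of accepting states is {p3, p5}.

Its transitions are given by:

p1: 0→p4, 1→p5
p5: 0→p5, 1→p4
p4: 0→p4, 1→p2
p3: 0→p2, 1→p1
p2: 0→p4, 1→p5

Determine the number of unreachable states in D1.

Starting at p4 and following transitions, the reachable set is {p2, p4, p5}. That leaves p1, p3 unreachable — 2 in total.

2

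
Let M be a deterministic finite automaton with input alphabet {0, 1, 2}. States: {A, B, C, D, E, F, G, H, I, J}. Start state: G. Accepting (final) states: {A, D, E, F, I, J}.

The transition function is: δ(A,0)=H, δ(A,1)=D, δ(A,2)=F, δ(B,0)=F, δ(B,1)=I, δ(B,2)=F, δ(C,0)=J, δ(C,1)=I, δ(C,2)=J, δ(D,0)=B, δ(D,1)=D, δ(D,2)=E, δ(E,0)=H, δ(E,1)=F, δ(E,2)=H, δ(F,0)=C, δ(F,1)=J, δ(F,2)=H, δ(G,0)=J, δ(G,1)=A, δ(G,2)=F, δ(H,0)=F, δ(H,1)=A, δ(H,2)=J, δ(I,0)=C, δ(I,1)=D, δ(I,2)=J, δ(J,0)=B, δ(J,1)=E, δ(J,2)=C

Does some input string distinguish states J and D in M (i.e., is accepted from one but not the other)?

All states are reachable from the start state.
Start with accepting vs non-accepting: {A,D,E,F,I,J} | {B,C,G,H}.
On input 2, block {A,D,E,F,I,J} splits into {A,D,I} and {E,F,J}.
Stable partition: {A,D,I} | {B,C,G,H} | {E,F,J} — 3 equivalence classes.
J and D end up in different blocks, so they are distinguishable. For instance, the string '2' is accepted from only D.

Yes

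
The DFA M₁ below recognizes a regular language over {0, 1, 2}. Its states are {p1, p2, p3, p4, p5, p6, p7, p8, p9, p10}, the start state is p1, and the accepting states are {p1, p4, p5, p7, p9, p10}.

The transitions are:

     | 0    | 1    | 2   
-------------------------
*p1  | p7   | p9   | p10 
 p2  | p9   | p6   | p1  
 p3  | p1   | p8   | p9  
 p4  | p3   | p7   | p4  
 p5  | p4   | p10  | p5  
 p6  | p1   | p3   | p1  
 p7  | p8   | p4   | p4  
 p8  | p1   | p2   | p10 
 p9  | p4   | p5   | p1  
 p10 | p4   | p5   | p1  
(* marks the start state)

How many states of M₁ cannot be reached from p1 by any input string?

0

A breadth-first search from the start state visits every state.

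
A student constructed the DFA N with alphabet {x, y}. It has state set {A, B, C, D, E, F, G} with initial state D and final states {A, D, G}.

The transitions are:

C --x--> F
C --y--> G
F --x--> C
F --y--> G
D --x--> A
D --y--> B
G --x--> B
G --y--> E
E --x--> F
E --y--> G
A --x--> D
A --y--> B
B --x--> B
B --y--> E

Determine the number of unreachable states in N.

A breadth-first search from the start state visits every state.

0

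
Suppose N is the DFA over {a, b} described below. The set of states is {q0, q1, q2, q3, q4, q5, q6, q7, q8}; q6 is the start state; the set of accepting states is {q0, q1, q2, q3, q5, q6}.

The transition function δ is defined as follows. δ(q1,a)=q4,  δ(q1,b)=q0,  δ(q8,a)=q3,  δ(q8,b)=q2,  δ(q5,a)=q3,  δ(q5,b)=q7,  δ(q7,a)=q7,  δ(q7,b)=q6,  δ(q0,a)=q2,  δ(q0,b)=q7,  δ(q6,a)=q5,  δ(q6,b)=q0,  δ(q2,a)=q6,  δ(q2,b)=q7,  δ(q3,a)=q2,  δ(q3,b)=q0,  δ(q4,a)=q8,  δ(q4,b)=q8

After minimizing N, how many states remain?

States {q1,q4,q8} cannot be reached from the start state, so discard them.
Initial partition by acceptance: {q0,q2,q3,q5,q6} | {q7}.
Split {q0,q2,q3,q5,q6} by δ(·,b) → {q0,q2,q5} and {q3,q6}.
Refine {q0,q2,q5} on symbol a: members go to different blocks, giving {q2,q5} and {q0}.
No further refinement is possible. Final partition (4 blocks): {q2,q5} | {q7} | {q3,q6} | {q0}.

4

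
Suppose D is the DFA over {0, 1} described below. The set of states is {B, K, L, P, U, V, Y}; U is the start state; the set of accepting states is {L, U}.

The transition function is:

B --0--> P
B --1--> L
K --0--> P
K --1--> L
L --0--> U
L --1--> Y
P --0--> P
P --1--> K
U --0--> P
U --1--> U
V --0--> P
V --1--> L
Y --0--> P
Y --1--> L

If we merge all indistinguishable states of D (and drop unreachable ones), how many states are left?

First remove the unreachable states {B,V}; 5 states remain.
Initial partition by acceptance: {L,U} | {K,P,Y}.
Refine {L,U} on symbol 0: members go to different blocks, giving {L} and {U}.
Refine {K,P,Y} on symbol 1: members go to different blocks, giving {K,Y} and {P}.
No further refinement is possible. Final partition (4 blocks): {L} | {K,Y} | {U} | {P}.

4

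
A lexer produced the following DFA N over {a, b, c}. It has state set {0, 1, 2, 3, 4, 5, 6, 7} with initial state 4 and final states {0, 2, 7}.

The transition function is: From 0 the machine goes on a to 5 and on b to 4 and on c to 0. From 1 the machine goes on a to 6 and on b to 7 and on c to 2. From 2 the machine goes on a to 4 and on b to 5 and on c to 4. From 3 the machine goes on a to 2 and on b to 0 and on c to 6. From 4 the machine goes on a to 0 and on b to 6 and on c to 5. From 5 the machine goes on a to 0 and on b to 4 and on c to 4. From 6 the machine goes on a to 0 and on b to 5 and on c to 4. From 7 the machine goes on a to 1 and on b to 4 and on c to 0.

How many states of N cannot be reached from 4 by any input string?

4

Starting at 4 and following transitions, the reachable set is {0, 4, 5, 6}. That leaves 1, 2, 3, 7 unreachable — 4 in total.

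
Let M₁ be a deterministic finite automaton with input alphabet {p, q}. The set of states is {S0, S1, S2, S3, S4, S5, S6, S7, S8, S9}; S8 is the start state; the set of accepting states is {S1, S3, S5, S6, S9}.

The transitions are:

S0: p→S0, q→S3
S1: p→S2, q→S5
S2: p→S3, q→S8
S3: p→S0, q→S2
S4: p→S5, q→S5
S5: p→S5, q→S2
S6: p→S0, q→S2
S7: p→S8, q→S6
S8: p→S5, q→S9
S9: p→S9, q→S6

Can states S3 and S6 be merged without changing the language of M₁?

Yes

First remove the unreachable states {S1,S4,S7}; 7 states remain.
Start with accepting vs non-accepting: {S3,S5,S6,S9} | {S0,S2,S8}.
On input p, block {S3,S5,S6,S9} splits into {S3,S6} and {S5,S9}.
Refine {S0,S2,S8} on symbol p: members go to different blocks, giving {S0} and {S2} and {S8}.
On input q, block {S5,S9} splits into {S5} and {S9}.
The partition is now stable with 6 blocks: {S3,S6} | {S0} | {S5} | {S2} | {S8} | {S9}.
S3 and S6 lie in the same block of the stable partition, so they are equivalent — no string distinguishes them.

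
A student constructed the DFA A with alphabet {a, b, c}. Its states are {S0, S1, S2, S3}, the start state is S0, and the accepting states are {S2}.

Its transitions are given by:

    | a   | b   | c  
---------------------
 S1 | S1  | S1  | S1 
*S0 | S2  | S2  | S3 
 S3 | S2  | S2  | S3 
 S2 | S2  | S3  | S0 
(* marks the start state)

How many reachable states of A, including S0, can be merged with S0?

2

States {S1} cannot be reached from the start state, so discard them.
P0 = {S2} | {S0,S3}.
The partition is now stable with 2 blocks: {S2} | {S0,S3}.
State S0 belongs to the block {S0,S3}, which has 2 states.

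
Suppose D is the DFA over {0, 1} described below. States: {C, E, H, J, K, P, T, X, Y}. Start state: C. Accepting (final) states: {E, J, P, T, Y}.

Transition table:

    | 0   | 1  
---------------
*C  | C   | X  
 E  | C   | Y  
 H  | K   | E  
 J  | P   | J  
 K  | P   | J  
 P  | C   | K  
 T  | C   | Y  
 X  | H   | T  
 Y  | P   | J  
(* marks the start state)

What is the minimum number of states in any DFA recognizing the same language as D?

7

P0 = {E,J,P,T,Y} | {C,H,K,X}.
Split {E,J,P,T,Y} by δ(·,0) → {E,P,T} and {J,Y}.
Split {E,P,T} by δ(·,1) → {E,T} and {P}.
Split {C,H,K,X} by δ(·,0) → {C,H,X} and {K}.
On input 0, block {C,H,X} splits into {C,X} and {H}.
Refine {C,X} on symbol 0: members go to different blocks, giving {C} and {X}.
No further refinement is possible. Final partition (7 blocks): {E,T} | {C} | {J,Y} | {P} | {K} | {H} | {X}.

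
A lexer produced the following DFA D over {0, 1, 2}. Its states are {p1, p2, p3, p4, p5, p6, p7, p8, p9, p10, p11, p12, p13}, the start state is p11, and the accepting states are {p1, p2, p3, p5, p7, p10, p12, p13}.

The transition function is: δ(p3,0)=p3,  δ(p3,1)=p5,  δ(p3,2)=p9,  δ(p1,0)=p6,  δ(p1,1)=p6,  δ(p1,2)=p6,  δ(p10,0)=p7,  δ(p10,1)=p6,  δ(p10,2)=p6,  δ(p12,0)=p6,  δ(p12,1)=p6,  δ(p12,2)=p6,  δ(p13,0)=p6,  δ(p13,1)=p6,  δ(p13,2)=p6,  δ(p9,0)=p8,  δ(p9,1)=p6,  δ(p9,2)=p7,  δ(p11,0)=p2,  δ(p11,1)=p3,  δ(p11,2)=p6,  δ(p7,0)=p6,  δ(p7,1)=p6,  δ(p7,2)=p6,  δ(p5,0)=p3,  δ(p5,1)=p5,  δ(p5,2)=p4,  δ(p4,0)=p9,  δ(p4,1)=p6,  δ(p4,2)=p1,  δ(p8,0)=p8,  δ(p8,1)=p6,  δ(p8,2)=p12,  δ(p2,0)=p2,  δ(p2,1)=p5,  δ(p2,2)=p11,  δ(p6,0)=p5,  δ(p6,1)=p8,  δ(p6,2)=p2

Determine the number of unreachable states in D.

2

BFS from p11 reaches {p1, p2, p3, p4, p5, p6, p7, p8, p9, p11, p12}; the 2 state(s) p10, p13 are never visited.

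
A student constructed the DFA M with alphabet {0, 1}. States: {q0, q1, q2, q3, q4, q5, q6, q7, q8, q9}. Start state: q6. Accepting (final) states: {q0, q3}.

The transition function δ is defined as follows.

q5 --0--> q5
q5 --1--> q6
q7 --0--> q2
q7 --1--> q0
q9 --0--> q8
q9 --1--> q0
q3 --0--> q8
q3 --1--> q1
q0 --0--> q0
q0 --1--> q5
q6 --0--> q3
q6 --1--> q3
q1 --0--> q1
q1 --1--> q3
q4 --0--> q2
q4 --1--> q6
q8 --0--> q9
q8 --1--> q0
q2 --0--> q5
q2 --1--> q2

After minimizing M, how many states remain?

Reachable states from the start: {q0,q1,q3,q5,q6,q8,q9}. Unreachable: {q2,q4,q7} — drop them.
Initial partition by acceptance: {q0,q3} | {q1,q5,q6,q8,q9}.
On input 0, block {q0,q3} splits into {q0} and {q3}.
On input 0, block {q1,q5,q6,q8,q9} splits into {q1,q5,q8,q9} and {q6}.
Split {q1,q5,q8,q9} by δ(·,1) → {q8,q9} and {q1} and {q5}.
The partition is now stable with 6 blocks: {q0} | {q8,q9} | {q3} | {q6} | {q1} | {q5}.

6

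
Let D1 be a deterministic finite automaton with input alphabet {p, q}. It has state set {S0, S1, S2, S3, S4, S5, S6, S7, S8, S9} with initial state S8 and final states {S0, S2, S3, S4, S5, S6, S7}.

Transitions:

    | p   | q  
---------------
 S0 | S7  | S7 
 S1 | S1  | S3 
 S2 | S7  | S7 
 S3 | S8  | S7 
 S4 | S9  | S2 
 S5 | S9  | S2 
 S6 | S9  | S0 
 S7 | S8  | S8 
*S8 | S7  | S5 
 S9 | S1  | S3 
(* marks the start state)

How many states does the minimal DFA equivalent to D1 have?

States {S0,S4,S6} cannot be reached from the start state, so discard them.
P0 = {S2,S3,S5,S7} | {S1,S8,S9}.
On input p, block {S2,S3,S5,S7} splits into {S3,S5,S7} and {S2}.
On input q, block {S3,S5,S7} splits into {S3} and {S5} and {S7}.
Split {S1,S8,S9} by δ(·,p) → {S1,S9} and {S8}.
No further refinement is possible. Final partition (6 blocks): {S3} | {S1,S9} | {S2} | {S5} | {S7} | {S8}.

6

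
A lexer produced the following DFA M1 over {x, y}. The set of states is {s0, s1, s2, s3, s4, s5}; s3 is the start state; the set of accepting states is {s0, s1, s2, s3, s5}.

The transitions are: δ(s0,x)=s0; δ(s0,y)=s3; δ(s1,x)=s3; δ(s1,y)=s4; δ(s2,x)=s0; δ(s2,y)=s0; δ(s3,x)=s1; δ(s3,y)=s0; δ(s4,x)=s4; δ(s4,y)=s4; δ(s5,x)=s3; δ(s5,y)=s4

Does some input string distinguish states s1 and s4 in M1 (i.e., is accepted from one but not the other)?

Reachable states from the start: {s0,s1,s3,s4}. Unreachable: {s2,s5} — drop them.
P0 = {s0,s1,s3} | {s4}.
Split {s0,s1,s3} by δ(·,y) → {s0,s3} and {s1}.
Split {s0,s3} by δ(·,x) → {s0} and {s3}.
No further refinement is possible. Final partition (4 blocks): {s0} | {s4} | {s1} | {s3}.
s1 and s4 end up in different blocks, so they are distinguishable. For instance, the string 'ε' is accepted from only s1.

Yes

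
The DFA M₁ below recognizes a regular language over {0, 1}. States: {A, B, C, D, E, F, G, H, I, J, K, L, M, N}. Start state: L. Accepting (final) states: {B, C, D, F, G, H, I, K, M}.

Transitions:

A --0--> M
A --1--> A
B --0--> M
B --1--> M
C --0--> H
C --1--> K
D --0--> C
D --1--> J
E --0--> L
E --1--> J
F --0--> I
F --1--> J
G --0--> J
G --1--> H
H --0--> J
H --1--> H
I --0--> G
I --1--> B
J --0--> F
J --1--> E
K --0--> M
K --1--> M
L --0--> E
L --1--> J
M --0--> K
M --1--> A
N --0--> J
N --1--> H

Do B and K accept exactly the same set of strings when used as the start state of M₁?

First remove the unreachable states {C,D,N}; 11 states remain.
Initial partition by acceptance: {B,F,G,H,I,K,M} | {A,E,J,L}.
Split {B,F,G,H,I,K,M} by δ(·,0) → {B,F,I,K,M} and {G,H}.
On input 0, block {B,F,I,K,M} splits into {B,F,K,M} and {I}.
On input 0, block {B,F,K,M} splits into {B,K,M} and {F}.
Split {B,K,M} by δ(·,1) → {B,K} and {M}.
Split {A,E,J,L} by δ(·,0) → {E,L} and {A} and {J}.
No further refinement is possible. Final partition (8 blocks): {B,K} | {E,L} | {G,H} | {I} | {F} | {M} | {A} | {J}.
B and K lie in the same block of the stable partition, so they are equivalent — no string distinguishes them.

Yes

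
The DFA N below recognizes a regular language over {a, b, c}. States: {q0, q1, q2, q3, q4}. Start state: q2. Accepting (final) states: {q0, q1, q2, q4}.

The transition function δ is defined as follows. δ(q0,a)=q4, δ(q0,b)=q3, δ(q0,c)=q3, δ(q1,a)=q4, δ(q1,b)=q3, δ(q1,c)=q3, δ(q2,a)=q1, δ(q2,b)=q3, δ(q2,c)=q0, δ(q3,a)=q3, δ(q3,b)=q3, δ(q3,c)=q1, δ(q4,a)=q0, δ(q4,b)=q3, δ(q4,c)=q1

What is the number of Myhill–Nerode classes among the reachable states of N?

3

Initial partition by acceptance: {q0,q1,q2,q4} | {q3}.
On input c, block {q0,q1,q2,q4} splits into {q0,q1} and {q2,q4}.
The partition is now stable with 3 blocks: {q0,q1} | {q3} | {q2,q4}.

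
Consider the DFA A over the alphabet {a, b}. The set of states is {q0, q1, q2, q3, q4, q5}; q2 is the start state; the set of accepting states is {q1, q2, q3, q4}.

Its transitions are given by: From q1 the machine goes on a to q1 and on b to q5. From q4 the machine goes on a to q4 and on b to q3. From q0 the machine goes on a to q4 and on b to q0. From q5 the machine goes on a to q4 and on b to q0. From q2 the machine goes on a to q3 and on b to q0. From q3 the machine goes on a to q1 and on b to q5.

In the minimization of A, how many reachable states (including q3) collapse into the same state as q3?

3

All states are reachable from the start state.
P0 = {q1,q2,q3,q4} | {q0,q5}.
Refine {q1,q2,q3,q4} on symbol b: members go to different blocks, giving {q1,q2,q3} and {q4}.
The partition is now stable with 3 blocks: {q1,q2,q3} | {q0,q5} | {q4}.
State q3 belongs to the block {q1,q2,q3}, which has 3 states.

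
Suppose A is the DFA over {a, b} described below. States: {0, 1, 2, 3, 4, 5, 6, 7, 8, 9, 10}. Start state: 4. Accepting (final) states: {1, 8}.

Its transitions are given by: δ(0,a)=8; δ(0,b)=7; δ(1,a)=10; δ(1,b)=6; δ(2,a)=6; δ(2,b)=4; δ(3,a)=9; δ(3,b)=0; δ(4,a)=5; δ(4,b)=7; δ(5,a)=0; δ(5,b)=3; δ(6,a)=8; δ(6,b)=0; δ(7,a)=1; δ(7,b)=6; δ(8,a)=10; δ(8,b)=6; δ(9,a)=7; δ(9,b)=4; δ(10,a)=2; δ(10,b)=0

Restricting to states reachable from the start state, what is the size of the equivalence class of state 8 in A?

2

P0 = {1,8} | {0,2,3,4,5,6,7,9,10}.
On input a, block {0,2,3,4,5,6,7,9,10} splits into {2,3,4,5,9,10} and {0,6,7}.
On input a, block {2,3,4,5,9,10} splits into {2,5,9} and {3,4,10}.
The partition is now stable with 4 blocks: {1,8} | {2,5,9} | {0,6,7} | {3,4,10}.
The equivalence class containing 8 is {1,8}, of size 2.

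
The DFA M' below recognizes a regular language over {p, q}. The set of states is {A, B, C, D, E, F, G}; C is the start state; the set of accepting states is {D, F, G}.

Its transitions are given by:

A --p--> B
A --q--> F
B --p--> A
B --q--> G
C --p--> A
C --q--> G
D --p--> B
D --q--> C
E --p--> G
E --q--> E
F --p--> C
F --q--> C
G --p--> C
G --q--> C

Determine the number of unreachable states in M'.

2

No path from C leads to D, E; the other 5 states are all reachable.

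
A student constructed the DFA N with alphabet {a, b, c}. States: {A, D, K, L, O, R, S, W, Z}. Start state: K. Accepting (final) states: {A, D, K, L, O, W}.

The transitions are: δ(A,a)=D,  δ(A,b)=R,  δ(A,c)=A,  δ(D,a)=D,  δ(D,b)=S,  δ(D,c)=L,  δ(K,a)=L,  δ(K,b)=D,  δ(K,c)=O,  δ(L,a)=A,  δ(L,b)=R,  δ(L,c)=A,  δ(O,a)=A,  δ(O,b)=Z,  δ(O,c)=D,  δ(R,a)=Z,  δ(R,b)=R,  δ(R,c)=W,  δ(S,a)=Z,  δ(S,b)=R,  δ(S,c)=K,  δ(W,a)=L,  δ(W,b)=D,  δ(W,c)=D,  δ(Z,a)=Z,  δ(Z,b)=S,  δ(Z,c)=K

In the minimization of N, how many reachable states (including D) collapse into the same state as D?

Start with accepting vs non-accepting: {A,D,K,L,O,W} | {R,S,Z}.
Split {A,D,K,L,O,W} by δ(·,b) → {A,D,L,O} and {K,W}.
No further refinement is possible. Final partition (3 blocks): {A,D,L,O} | {R,S,Z} | {K,W}.
State D belongs to the block {A,D,L,O}, which has 4 states.

4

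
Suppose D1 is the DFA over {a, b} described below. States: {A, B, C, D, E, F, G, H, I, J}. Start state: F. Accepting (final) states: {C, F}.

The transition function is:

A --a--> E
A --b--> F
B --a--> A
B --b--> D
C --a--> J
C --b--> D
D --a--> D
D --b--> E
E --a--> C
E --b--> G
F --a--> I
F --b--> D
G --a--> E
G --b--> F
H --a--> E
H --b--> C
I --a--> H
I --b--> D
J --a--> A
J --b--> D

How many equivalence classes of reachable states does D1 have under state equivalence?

5

States {B} cannot be reached from the start state, so discard them.
Initial partition by acceptance: {C,F} | {A,D,E,G,H,I,J}.
Split {A,D,E,G,H,I,J} by δ(·,a) → {A,D,G,H,I,J} and {E}.
Refine {A,D,G,H,I,J} on symbol a: members go to different blocks, giving {A,G,H} and {D,I,J}.
Refine {D,I,J} on symbol a: members go to different blocks, giving {I,J} and {D}.
No further refinement is possible. Final partition (5 blocks): {C,F} | {A,G,H} | {E} | {I,J} | {D}.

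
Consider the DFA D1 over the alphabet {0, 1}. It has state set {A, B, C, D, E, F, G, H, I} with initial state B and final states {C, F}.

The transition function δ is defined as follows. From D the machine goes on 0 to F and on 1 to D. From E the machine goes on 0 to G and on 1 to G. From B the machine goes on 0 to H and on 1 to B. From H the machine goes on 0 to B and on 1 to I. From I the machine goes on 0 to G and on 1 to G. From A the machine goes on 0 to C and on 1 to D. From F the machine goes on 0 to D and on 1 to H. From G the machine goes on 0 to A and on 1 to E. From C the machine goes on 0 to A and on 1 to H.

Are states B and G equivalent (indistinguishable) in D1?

All states are reachable from the start state.
P0 = {C,F} | {A,B,D,E,G,H,I}.
On input 0, block {A,B,D,E,G,H,I} splits into {B,E,G,H,I} and {A,D}.
Split {B,E,G,H,I} by δ(·,0) → {B,E,H,I} and {G}.
Split {B,E,H,I} by δ(·,0) → {B,H} and {E,I}.
Refine {B,H} on symbol 1: members go to different blocks, giving {B} and {H}.
No further refinement is possible. Final partition (6 blocks): {C,F} | {B} | {A,D} | {G} | {E,I} | {H}.
B and G end up in different blocks, so they are distinguishable. For instance, the string '00' is accepted from only G.

No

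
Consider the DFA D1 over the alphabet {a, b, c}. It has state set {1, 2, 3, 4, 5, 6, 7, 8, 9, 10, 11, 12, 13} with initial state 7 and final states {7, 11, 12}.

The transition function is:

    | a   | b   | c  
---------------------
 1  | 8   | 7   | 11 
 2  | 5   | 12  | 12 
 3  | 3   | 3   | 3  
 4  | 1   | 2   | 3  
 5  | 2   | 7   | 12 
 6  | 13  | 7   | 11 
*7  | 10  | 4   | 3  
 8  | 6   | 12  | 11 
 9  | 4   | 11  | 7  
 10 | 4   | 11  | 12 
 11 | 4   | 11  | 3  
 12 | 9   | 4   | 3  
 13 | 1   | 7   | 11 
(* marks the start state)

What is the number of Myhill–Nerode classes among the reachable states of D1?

P0 = {7,11,12} | {1,2,3,4,5,6,8,9,10,13}.
Split {7,11,12} by δ(·,b) → {7,12} and {11}.
Split {1,2,3,4,5,6,8,9,10,13} by δ(·,b) → {1,2,5,6,8,13} and {3,4} and {9,10}.
Refine {1,2,5,6,8,13} on symbol c: members go to different blocks, giving {1,6,8,13} and {2,5}.
On input a, block {3,4} splits into {3} and {4}.
No further refinement is possible. Final partition (7 blocks): {7,12} | {1,6,8,13} | {11} | {3} | {9,10} | {2,5} | {4}.

7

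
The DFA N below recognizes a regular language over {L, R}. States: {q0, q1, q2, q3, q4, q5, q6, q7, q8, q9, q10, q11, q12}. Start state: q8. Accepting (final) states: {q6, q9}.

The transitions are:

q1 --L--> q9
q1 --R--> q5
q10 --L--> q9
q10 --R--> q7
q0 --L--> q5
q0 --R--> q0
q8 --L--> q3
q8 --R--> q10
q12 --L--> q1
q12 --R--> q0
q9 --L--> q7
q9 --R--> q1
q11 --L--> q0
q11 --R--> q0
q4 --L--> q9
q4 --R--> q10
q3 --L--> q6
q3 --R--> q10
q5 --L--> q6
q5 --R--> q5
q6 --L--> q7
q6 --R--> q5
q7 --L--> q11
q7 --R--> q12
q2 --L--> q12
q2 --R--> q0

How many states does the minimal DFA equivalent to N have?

First remove the unreachable states {q2,q4}; 11 states remain.
P0 = {q6,q9} | {q0,q1,q3,q5,q7,q8,q10,q11,q12}.
Refine {q0,q1,q3,q5,q7,q8,q10,q11,q12} on symbol L: members go to different blocks, giving {q0,q7,q8,q11,q12} and {q1,q3,q5,q10}.
On input L, block {q0,q7,q8,q11,q12} splits into {q0,q8,q12} and {q7,q11}.
On input R, block {q0,q8,q12} splits into {q0,q12} and {q8}.
On input R, block {q1,q3,q5,q10} splits into {q1,q3,q5} and {q10}.
On input R, block {q1,q3,q5} splits into {q1,q5} and {q3}.
On input L, block {q7,q11} splits into {q7} and {q11}.
Stable partition: {q6,q9} | {q0,q12} | {q1,q5} | {q7} | {q8} | {q10} | {q3} | {q11} — 8 equivalence classes.

8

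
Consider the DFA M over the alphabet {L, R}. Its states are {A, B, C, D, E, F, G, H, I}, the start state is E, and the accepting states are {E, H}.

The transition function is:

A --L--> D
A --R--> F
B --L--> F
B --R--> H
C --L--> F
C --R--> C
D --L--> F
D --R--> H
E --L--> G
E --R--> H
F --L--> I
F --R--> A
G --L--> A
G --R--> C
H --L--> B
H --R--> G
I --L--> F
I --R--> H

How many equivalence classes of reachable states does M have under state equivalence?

5

Start with accepting vs non-accepting: {E,H} | {A,B,C,D,F,G,I}.
Split {E,H} by δ(·,R) → {E} and {H}.
Split {A,B,C,D,F,G,I} by δ(·,R) → {A,C,F,G} and {B,D,I}.
On input L, block {A,C,F,G} splits into {A,F} and {C,G}.
Stable partition: {E} | {A,F} | {H} | {B,D,I} | {C,G} — 5 equivalence classes.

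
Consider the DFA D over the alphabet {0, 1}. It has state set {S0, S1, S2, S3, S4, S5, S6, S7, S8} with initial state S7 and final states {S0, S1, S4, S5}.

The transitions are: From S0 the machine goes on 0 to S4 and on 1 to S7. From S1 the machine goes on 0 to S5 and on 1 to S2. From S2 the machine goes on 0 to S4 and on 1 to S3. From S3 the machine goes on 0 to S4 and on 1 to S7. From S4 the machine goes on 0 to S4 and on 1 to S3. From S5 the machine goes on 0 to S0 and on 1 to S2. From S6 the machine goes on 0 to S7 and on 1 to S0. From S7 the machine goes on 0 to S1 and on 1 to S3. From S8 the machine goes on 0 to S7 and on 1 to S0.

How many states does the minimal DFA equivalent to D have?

2

Reachable states from the start: {S0,S1,S2,S3,S4,S5,S7}. Unreachable: {S6,S8} — drop them.
Initial partition by acceptance: {S0,S1,S4,S5} | {S2,S3,S7}.
Stable partition: {S0,S1,S4,S5} | {S2,S3,S7} — 2 equivalence classes.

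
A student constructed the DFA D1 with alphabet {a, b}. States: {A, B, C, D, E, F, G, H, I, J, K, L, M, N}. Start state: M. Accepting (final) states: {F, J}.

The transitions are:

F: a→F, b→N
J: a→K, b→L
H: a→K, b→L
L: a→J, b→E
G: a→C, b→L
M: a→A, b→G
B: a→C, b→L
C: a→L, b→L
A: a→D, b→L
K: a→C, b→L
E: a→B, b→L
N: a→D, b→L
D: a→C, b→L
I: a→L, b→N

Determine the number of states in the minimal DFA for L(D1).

6

First remove the unreachable states {F,H,I,N}; 10 states remain.
Initial partition by acceptance: {J} | {A,B,C,D,E,G,K,L,M}.
Refine {A,B,C,D,E,G,K,L,M} on symbol a: members go to different blocks, giving {A,B,C,D,E,G,K,M} and {L}.
Split {A,B,C,D,E,G,K,M} by δ(·,a) → {A,B,D,E,G,K,M} and {C}.
Split {A,B,D,E,G,K,M} by δ(·,a) → {B,D,G,K} and {A,E,M}.
Refine {A,E,M} on symbol a: members go to different blocks, giving {A,E} and {M}.
Stable partition: {J} | {B,D,G,K} | {L} | {C} | {A,E} | {M} — 6 equivalence classes.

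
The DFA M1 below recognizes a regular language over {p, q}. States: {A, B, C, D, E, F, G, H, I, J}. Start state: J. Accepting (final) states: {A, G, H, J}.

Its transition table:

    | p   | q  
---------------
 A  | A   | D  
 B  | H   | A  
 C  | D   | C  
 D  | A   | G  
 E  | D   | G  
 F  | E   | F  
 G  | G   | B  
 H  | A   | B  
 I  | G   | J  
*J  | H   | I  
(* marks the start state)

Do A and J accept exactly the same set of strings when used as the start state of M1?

First remove the unreachable states {C,E,F}; 7 states remain.
P0 = {A,G,H,J} | {B,D,I}.
Stable partition: {A,G,H,J} | {B,D,I} — 2 equivalence classes.
A and J lie in the same block of the stable partition, so they are equivalent — no string distinguishes them.

Yes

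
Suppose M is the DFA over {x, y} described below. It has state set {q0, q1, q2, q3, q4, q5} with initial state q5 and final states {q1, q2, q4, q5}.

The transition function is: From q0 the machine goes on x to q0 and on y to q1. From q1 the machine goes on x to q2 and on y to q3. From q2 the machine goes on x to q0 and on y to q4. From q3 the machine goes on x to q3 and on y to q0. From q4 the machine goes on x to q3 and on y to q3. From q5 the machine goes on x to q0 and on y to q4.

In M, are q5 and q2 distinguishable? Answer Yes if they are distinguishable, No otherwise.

Every state is reachable, so we keep all 6.
Start with accepting vs non-accepting: {q1,q2,q4,q5} | {q0,q3}.
Split {q1,q2,q4,q5} by δ(·,x) → {q2,q4,q5} and {q1}.
Refine {q2,q4,q5} on symbol y: members go to different blocks, giving {q2,q5} and {q4}.
On input y, block {q0,q3} splits into {q0} and {q3}.
The partition is now stable with 5 blocks: {q2,q5} | {q0} | {q1} | {q4} | {q3}.
q5 and q2 lie in the same block of the stable partition, so they are equivalent — no string distinguishes them.

No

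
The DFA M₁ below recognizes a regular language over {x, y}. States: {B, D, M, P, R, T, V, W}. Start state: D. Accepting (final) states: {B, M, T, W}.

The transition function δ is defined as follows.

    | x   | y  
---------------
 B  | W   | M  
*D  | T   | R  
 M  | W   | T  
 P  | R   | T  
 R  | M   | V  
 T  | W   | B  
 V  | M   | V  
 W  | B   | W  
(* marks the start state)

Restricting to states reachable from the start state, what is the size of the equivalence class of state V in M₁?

3

Reachable states from the start: {B,D,M,R,T,V,W}. Unreachable: {P} — drop them.
Initial partition by acceptance: {B,M,T,W} | {D,R,V}.
No further refinement is possible. Final partition (2 blocks): {B,M,T,W} | {D,R,V}.
The equivalence class containing V is {D,R,V}, of size 3.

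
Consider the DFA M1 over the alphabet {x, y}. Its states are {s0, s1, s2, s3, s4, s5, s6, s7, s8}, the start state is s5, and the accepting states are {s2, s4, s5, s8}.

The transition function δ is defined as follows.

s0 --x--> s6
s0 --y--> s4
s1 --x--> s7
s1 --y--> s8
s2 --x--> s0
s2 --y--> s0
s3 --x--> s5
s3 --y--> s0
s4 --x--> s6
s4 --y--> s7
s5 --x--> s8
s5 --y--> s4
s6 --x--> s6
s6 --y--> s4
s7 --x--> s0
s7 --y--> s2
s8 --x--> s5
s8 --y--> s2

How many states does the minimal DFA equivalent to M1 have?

First remove the unreachable states {s1,s3}; 7 states remain.
P0 = {s2,s4,s5,s8} | {s0,s6,s7}.
Refine {s2,s4,s5,s8} on symbol x: members go to different blocks, giving {s2,s4} and {s5,s8}.
The partition is now stable with 3 blocks: {s2,s4} | {s0,s6,s7} | {s5,s8}.

3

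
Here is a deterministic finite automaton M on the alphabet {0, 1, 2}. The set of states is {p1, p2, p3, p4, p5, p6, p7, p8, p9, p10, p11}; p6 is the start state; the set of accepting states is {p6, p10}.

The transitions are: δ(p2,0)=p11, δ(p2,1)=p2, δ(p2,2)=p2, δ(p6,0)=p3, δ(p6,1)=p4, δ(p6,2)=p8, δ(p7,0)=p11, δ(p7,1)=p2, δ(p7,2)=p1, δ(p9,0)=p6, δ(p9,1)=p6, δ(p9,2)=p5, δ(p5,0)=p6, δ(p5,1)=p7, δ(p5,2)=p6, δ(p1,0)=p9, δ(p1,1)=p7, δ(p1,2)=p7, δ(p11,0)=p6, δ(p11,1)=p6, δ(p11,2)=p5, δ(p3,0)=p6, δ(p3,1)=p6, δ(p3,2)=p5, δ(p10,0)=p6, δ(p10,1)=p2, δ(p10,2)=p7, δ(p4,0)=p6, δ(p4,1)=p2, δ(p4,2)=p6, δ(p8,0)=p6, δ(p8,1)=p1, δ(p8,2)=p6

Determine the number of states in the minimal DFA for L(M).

4

First remove the unreachable states {p10}; 10 states remain.
Start with accepting vs non-accepting: {p6} | {p1,p2,p3,p4,p5,p7,p8,p9,p11}.
On input 0, block {p1,p2,p3,p4,p5,p7,p8,p9,p11} splits into {p3,p4,p5,p8,p9,p11} and {p1,p2,p7}.
Split {p3,p4,p5,p8,p9,p11} by δ(·,1) → {p3,p9,p11} and {p4,p5,p8}.
No further refinement is possible. Final partition (4 blocks): {p6} | {p3,p9,p11} | {p1,p2,p7} | {p4,p5,p8}.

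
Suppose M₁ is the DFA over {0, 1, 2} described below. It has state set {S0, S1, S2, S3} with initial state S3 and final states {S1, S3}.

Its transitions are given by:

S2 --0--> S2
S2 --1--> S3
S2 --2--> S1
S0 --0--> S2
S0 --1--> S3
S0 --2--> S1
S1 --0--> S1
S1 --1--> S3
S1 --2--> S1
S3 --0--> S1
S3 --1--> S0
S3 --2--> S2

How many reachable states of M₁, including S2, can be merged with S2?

P0 = {S1,S3} | {S0,S2}.
Split {S1,S3} by δ(·,1) → {S1} and {S3}.
The partition is now stable with 3 blocks: {S1} | {S0,S2} | {S3}.
The equivalence class containing S2 is {S0,S2}, of size 2.

2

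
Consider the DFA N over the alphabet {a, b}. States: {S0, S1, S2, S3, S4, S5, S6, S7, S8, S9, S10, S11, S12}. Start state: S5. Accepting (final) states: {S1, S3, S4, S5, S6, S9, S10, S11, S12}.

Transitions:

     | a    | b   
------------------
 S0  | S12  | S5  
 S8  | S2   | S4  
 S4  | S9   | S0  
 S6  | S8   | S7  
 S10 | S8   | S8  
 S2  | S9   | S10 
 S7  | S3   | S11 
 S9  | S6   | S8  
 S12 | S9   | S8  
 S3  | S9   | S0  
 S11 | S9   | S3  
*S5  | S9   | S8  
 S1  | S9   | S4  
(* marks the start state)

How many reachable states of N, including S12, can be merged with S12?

2

First remove the unreachable states {S1}; 12 states remain.
P0 = {S3,S4,S5,S6,S9,S10,S11,S12} | {S0,S2,S7,S8}.
Split {S3,S4,S5,S6,S9,S10,S11,S12} by δ(·,a) → {S3,S4,S5,S9,S11,S12} and {S6,S10}.
Split {S3,S4,S5,S9,S11,S12} by δ(·,a) → {S3,S4,S5,S11,S12} and {S9}.
On input b, block {S3,S4,S5,S11,S12} splits into {S3,S4,S5,S12} and {S11}.
Split {S0,S2,S7,S8} by δ(·,a) → {S0,S7} and {S2} and {S8}.
Refine {S3,S4,S5,S12} on symbol b: members go to different blocks, giving {S3,S4} and {S5,S12}.
Refine {S0,S7} on symbol a: members go to different blocks, giving {S0} and {S7}.
Refine {S6,S10} on symbol b: members go to different blocks, giving {S6} and {S10}.
Stable partition: {S3,S4} | {S0} | {S6} | {S9} | {S11} | {S2} | {S8} | {S5,S12} | {S7} | {S10} — 10 equivalence classes.
The equivalence class containing S12 is {S5,S12}, of size 2.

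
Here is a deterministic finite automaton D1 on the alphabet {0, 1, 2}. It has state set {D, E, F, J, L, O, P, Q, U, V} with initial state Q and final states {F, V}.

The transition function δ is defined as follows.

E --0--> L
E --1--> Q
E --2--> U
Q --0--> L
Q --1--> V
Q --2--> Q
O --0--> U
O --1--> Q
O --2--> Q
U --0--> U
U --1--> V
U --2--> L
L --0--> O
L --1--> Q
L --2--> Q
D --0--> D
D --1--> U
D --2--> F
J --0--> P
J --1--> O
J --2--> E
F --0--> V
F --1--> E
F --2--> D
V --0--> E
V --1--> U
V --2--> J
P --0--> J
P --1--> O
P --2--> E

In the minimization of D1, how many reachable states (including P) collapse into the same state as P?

2

States {D,F} cannot be reached from the start state, so discard them.
Initial partition by acceptance: {V} | {E,J,L,O,P,Q,U}.
Split {E,J,L,O,P,Q,U} by δ(·,1) → {E,J,L,O,P} and {Q,U}.
Refine {E,J,L,O,P} on symbol 0: members go to different blocks, giving {E,J,L,P} and {O}.
Refine {E,J,L,P} on symbol 0: members go to different blocks, giving {E,J,P} and {L}.
Refine {E,J,P} on symbol 0: members go to different blocks, giving {J,P} and {E}.
Split {Q,U} by δ(·,0) → {U} and {Q}.
Stable partition: {V} | {J,P} | {U} | {O} | {L} | {E} | {Q} — 7 equivalence classes.
State P belongs to the block {J,P}, which has 2 states.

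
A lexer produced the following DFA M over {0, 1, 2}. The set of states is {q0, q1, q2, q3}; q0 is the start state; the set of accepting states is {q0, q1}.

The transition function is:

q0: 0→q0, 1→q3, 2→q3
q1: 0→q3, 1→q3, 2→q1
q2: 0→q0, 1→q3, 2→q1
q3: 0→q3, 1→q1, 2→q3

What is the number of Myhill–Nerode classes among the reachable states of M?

3

First remove the unreachable states {q2}; 3 states remain.
Start with accepting vs non-accepting: {q0,q1} | {q3}.
Refine {q0,q1} on symbol 0: members go to different blocks, giving {q0} and {q1}.
The partition is now stable with 3 blocks: {q0} | {q3} | {q1}.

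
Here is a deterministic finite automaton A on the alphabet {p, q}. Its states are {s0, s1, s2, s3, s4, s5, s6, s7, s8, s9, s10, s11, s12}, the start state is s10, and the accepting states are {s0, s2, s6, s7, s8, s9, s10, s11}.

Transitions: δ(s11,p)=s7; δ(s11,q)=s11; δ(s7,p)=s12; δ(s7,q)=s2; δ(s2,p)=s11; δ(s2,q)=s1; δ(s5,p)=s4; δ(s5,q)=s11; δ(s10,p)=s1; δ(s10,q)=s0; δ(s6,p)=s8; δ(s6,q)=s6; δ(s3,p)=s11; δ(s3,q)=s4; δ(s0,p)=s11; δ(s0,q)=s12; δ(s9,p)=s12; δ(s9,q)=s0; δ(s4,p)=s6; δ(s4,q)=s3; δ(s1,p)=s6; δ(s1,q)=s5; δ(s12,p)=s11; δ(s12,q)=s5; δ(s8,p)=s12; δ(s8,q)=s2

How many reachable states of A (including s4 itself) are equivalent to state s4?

Reachable states from the start: {s0,s1,s2,s3,s4,s5,s6,s7,s8,s10,s11,s12}. Unreachable: {s9} — drop them.
Initial partition by acceptance: {s0,s2,s6,s7,s8,s10,s11} | {s1,s3,s4,s5,s12}.
Refine {s0,s2,s6,s7,s8,s10,s11} on symbol p: members go to different blocks, giving {s0,s2,s6,s11} and {s7,s8,s10}.
Refine {s0,s2,s6,s11} on symbol p: members go to different blocks, giving {s0,s2} and {s6,s11}.
Refine {s1,s3,s4,s5,s12} on symbol p: members go to different blocks, giving {s1,s3,s4,s12} and {s5}.
Split {s1,s3,s4,s12} by δ(·,q) → {s1,s12} and {s3,s4}.
Stable partition: {s0,s2} | {s1,s12} | {s7,s8,s10} | {s6,s11} | {s5} | {s3,s4} — 6 equivalence classes.
The equivalence class containing s4 is {s3,s4}, of size 2.

2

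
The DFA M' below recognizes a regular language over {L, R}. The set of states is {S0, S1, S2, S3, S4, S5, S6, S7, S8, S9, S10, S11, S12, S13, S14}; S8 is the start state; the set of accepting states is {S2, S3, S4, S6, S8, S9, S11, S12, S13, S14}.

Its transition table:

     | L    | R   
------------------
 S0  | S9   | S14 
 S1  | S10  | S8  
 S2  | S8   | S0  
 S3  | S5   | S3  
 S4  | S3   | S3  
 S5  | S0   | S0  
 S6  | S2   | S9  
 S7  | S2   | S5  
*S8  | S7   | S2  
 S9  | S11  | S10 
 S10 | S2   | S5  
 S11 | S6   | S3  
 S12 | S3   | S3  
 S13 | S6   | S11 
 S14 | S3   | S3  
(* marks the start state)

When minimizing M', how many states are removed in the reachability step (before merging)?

4

No path from S8 leads to S1, S4, S12, S13; the other 11 states are all reachable.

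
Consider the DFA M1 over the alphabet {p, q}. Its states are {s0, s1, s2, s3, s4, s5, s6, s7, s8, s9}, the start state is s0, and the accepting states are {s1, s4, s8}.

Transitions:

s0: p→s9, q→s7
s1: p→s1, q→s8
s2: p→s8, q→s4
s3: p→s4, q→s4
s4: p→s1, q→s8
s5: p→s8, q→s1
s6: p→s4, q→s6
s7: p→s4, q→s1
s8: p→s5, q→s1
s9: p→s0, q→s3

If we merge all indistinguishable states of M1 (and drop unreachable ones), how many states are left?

5

States {s2,s6} cannot be reached from the start state, so discard them.
P0 = {s1,s4,s8} | {s0,s3,s5,s7,s9}.
Split {s1,s4,s8} by δ(·,p) → {s1,s4} and {s8}.
On input p, block {s0,s3,s5,s7,s9} splits into {s0,s9} and {s3,s7} and {s5}.
Stable partition: {s1,s4} | {s0,s9} | {s8} | {s3,s7} | {s5} — 5 equivalence classes.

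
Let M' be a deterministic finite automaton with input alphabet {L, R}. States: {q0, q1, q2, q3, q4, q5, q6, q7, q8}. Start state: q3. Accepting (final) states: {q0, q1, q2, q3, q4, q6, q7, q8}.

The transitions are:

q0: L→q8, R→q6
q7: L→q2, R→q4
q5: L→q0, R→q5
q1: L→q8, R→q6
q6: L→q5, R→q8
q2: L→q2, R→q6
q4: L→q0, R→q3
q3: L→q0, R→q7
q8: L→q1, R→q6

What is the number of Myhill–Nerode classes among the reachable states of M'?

Start with accepting vs non-accepting: {q0,q1,q2,q3,q4,q6,q7,q8} | {q5}.
Split {q0,q1,q2,q3,q4,q6,q7,q8} by δ(·,L) → {q0,q1,q2,q3,q4,q7,q8} and {q6}.
Refine {q0,q1,q2,q3,q4,q7,q8} on symbol R: members go to different blocks, giving {q0,q1,q2,q8} and {q3,q4,q7}.
No further refinement is possible. Final partition (4 blocks): {q0,q1,q2,q8} | {q5} | {q6} | {q3,q4,q7}.

4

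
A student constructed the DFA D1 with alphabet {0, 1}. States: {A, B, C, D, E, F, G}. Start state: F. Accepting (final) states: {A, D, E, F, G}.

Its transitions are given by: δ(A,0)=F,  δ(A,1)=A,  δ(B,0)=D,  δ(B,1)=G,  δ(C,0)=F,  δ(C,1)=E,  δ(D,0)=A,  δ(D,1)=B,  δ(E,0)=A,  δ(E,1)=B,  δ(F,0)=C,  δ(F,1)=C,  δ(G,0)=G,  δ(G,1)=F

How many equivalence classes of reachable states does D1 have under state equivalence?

Start with accepting vs non-accepting: {A,D,E,F,G} | {B,C}.
Refine {A,D,E,F,G} on symbol 0: members go to different blocks, giving {A,D,E,G} and {F}.
Refine {A,D,E,G} on symbol 0: members go to different blocks, giving {D,E,G} and {A}.
On input 0, block {D,E,G} splits into {D,E} and {G}.
Refine {B,C} on symbol 0: members go to different blocks, giving {B} and {C}.
Stable partition: {D,E} | {B} | {F} | {A} | {G} | {C} — 6 equivalence classes.

6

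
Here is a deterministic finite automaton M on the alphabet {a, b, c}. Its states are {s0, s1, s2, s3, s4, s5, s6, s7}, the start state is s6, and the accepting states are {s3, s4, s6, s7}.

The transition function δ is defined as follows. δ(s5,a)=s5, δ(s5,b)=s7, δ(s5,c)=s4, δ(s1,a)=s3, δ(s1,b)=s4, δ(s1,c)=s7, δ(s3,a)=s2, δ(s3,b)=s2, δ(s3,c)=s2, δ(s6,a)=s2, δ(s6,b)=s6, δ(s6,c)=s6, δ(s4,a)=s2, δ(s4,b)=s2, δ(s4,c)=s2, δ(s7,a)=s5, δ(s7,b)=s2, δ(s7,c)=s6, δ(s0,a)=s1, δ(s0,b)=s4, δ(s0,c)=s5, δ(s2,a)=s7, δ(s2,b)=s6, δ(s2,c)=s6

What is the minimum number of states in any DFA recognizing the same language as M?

5

First remove the unreachable states {s0,s1,s3}; 5 states remain.
Start with accepting vs non-accepting: {s4,s6,s7} | {s2,s5}.
Split {s4,s6,s7} by δ(·,b) → {s4,s7} and {s6}.
On input c, block {s4,s7} splits into {s4} and {s7}.
Split {s2,s5} by δ(·,a) → {s2} and {s5}.
The partition is now stable with 5 blocks: {s4} | {s2} | {s6} | {s7} | {s5}.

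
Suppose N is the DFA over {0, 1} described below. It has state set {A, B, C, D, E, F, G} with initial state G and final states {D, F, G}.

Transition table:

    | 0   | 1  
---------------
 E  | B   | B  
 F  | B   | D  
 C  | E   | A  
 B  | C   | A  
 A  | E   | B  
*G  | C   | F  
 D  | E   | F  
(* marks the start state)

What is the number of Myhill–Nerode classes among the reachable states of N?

All states are reachable from the start state.
Initial partition by acceptance: {D,F,G} | {A,B,C,E}.
No further refinement is possible. Final partition (2 blocks): {D,F,G} | {A,B,C,E}.

2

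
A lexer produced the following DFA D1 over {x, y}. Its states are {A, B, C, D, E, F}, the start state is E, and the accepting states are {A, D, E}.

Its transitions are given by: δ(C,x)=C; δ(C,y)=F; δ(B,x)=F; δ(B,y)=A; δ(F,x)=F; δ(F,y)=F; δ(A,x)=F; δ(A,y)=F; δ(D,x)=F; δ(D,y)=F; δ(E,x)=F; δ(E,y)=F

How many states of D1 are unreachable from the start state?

4

BFS from E reaches {E, F}; the 4 state(s) A, B, C, D are never visited.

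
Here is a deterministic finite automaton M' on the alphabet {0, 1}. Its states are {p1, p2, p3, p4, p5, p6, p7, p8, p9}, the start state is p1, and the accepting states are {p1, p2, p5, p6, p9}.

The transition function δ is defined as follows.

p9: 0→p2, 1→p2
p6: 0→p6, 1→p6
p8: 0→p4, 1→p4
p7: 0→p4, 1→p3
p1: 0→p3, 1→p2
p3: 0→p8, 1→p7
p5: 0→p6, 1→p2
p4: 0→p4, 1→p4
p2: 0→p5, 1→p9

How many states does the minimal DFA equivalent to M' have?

3

Start with accepting vs non-accepting: {p1,p2,p5,p6,p9} | {p3,p4,p7,p8}.
Refine {p1,p2,p5,p6,p9} on symbol 0: members go to different blocks, giving {p2,p5,p6,p9} and {p1}.
The partition is now stable with 3 blocks: {p2,p5,p6,p9} | {p3,p4,p7,p8} | {p1}.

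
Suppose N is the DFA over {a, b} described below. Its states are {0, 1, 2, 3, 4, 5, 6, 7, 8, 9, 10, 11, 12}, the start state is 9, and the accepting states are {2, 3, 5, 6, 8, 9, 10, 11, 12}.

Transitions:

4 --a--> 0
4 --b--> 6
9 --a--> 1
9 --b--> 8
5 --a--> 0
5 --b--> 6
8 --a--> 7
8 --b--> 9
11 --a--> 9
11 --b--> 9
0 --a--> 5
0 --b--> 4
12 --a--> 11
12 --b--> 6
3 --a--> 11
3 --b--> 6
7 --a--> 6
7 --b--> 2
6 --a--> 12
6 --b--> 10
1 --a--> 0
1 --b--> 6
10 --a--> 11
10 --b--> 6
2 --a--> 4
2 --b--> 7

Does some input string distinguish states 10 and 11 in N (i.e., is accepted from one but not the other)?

Yes

First remove the unreachable states {3}; 12 states remain.
Initial partition by acceptance: {2,5,6,8,9,10,11,12} | {0,1,4,7}.
On input a, block {2,5,6,8,9,10,11,12} splits into {2,5,8,9} and {6,10,11,12}.
On input b, block {2,5,8,9} splits into {8,9} and {2} and {5}.
Split {0,1,4,7} by δ(·,a) → {1,4} and {0} and {7}.
On input a, block {8,9} splits into {8} and {9}.
Refine {6,10,11,12} on symbol a: members go to different blocks, giving {6,10,12} and {11}.
Split {6,10,12} by δ(·,a) → {10,12} and {6}.
Stable partition: {8} | {1,4} | {10,12} | {2} | {5} | {0} | {7} | {9} | {11} | {6} — 10 equivalence classes.
10 and 11 end up in different blocks, so they are distinguishable. For instance, the string 'aa' is accepted from only 10.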